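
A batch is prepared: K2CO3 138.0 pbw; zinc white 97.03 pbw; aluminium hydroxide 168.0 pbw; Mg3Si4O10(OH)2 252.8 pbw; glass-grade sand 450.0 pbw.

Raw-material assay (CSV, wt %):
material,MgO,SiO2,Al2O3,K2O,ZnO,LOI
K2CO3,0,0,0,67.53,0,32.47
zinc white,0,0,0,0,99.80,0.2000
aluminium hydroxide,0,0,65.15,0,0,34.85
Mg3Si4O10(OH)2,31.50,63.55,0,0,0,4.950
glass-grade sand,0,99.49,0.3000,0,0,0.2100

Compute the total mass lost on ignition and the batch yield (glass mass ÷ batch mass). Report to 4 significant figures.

LOI loss = 117.0 pbw; glass = 988.8 pbw; yield = 89.42%

Each numeric step runs at full precision all the way through. In-progress results are printed, rounded to 4 significant digits, within the worked lines; every reported figure includes exactly one rounding. The derived quantities are computed starting from the weights on 988.8 pbw of glass in full precision (totals, the five compositions, the yield, glass mass, ignition loss) precisely as stated by either problem or answer.
Ignition loss by material:
  K2CO3: 138.0 × 0.3247 = 44.81 pbw
  zinc white: 97.03 × 0.002000 = 0.1941 pbw
  aluminium hydroxide: 168.0 × 0.3485 = 58.55 pbw
  Mg3Si4O10(OH)2: 252.8 × 0.04950 = 12.51 pbw
  glass-grade sand: 450.0 × 0.002100 = 0.9450 pbw
Total LOI = 117.0 pbw
Glass = batch − LOI = 1106 − 117.0 = 988.8 pbw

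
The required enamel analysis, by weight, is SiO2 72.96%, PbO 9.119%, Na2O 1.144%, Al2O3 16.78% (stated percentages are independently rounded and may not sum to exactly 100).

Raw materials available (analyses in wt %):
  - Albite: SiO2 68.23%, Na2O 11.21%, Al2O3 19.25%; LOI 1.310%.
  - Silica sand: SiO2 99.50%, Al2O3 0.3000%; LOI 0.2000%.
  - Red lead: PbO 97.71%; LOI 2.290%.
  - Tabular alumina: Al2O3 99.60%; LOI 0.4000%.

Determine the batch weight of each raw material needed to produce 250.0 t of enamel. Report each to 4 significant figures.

Values along the way are displayed rounded to 4 significant digits as written — the whole derivation runs at full precision throughout — every reported number takes just one rounding — all derived quantities are rebuilt using the weight values per 250.0 t of glass in exact precision (the totals, LOI, glass mass, yield, four oxide percentages), as they appear in problem or answer.
Oxide mass targets, per 250.0 t enamel:
  SiO2: 72.96% × 250.0 = 182.4 t
  PbO: 9.119% × 250.0 = 22.80 t
  Na2O: 1.144% × 250.0 = 2.860 t
  Al2O3: 16.78% × 250.0 = 41.95 t
Checking each oxide sum working from each reported weight, at the basis given (every target is met by its sum net of answer rounding effects):
  SiO2: 25.51·0.6823 + 165.8·0.9950 = 182.4 t (target 182.4 t)
  PbO: 23.33·0.9771 = 22.80 t (target 22.80 t)
  Na2O: 25.51·0.1121 = 2.860 t (target 2.860 t)
  Al2O3: 25.51·0.1925 + 165.8·0.003000 + 36.69·0.9960 = 41.95 t (target 41.95 t)
Glass-mass closure: batch Σ − ignition loss = 250.0 t (oxide target masses add up to 250.0 t; basis as stated: 250.0 t — gaps are rounding artifacts).
Summing the batch: Σ batch = 251.3 t; LOI loss = Σ batch·LOI = 1.347 t; yield = glass ÷ total batch = 99.46%.

Batch per 250.0 t enamel:
  Albite: 25.51 t
  Silica sand: 165.8 t
  Red lead: 23.33 t
  Tabular alumina: 36.69 t
Total batch = 251.3 t; LOI loss = 1.347 t; yield = 99.46%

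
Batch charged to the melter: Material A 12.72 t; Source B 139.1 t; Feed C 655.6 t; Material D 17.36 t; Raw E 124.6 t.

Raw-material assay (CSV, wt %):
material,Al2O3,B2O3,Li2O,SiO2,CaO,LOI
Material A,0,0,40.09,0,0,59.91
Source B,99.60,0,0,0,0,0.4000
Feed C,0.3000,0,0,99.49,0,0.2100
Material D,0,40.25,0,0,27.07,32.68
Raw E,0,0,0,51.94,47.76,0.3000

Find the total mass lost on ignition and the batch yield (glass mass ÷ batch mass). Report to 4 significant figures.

All arithmetic runs at exact precision at all times — the intermediate values are displayed rounded to four significant figures between the steps. Every reported result sees exactly one rounding — the derived quantities (the totals, the five compositions, glass mass, the yield, LOI) are recomputed from the weighed amounts at 933.8 t of glass in full precision, as written in problem or answer.
Each material's LOI contribution:
  Material A: 12.72 × 0.5991 = 7.621 t
  Source B: 139.1 × 0.004000 = 0.5564 t
  Feed C: 655.6 × 0.002100 = 1.377 t
  Material D: 17.36 × 0.3268 = 5.673 t
  Raw E: 124.6 × 0.003000 = 0.3738 t
Total LOI = 15.60 t
Glass = batch − LOI = 949.4 − 15.60 = 933.8 t

LOI loss = 15.60 t; glass = 933.8 t; yield = 98.36%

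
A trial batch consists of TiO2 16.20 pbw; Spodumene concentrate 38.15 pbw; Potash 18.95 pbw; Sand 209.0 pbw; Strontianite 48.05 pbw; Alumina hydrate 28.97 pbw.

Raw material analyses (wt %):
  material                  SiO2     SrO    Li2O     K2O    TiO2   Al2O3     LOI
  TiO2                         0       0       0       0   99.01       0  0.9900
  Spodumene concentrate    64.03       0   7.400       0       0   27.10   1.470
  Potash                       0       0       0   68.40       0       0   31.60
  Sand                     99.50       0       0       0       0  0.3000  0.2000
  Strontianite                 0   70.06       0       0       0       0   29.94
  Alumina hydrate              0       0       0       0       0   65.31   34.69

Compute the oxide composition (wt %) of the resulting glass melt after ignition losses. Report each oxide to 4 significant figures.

Glass mass = 327.8 pbw (batch 359.3 − LOI 31.56).
Composition: SiO2 70.90%, SrO 10.27%, Li2O 0.8613%, K2O 3.955%, TiO2 4.894%, Al2O3 9.118%

In-progress results are shown rounded off to 4 significant figures in the working. The working math runs at full float precision in every operation — every reported figure is rounded just once. Derived quantities, which include the yield, net glass mass, ignition loss, the six compositions, the totals, are carried at full float precision, as set out in question or answer, from the batch weights for 327.8 pbw of glass.
What the batch supplies per oxide:
  SiO2: 38.15·0.6403 + 209.0·0.9950 = 232.4 pbw
  SrO: 48.05·0.7006 = 33.66 pbw
  Li2O: 38.15·0.07400 = 2.823 pbw
  K2O: 18.95·0.6840 = 12.96 pbw
  TiO2: 16.20·0.9901 = 16.04 pbw
  Al2O3: 38.15·0.2710 + 209.0·0.003000 + 28.97·0.6531 = 29.89 pbw
LOI: 16.20·0.009900 + 38.15·0.01470 + 18.95·0.3160 + 209.0·0.002000 + 48.05·0.2994 + 28.97·0.3469 = 31.56 pbw
Glass mass = batch − LOI = 359.3 − 31.56 = 327.8 pbw (= the summed oxide contributions)
oxide / glass × 100 gives the wt %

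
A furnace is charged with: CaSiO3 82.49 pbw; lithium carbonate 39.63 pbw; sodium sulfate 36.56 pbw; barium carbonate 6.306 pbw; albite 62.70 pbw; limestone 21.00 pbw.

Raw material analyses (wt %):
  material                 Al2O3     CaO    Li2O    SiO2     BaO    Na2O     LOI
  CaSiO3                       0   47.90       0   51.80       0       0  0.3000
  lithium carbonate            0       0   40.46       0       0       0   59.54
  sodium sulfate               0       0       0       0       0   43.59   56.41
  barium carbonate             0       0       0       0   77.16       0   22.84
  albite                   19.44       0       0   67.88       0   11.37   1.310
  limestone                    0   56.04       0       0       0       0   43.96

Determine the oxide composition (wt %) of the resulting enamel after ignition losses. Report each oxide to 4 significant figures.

Each numeric step maintains full float precision from start to finish. In-progress results are printed, with 4-significant-figure rounding, in the printout — a single rounding completes every reported result — all derived quantities are carried from the weighed amounts at 192.7 pbw of glass at exact precision (the six compositions, LOI, the totals, glass mass, the yield), as they appear in question or answer.
Mass of each oxide from the mix:
  Al2O3: 62.70·0.1944 = 12.19 pbw
  CaO: 82.49·0.4790 + 21.00·0.5604 = 51.28 pbw
  Li2O: 39.63·0.4046 = 16.03 pbw
  SiO2: 82.49·0.5180 + 62.70·0.6788 = 85.29 pbw
  BaO: 6.306·0.7716 = 4.866 pbw
  Na2O: 36.56·0.4359 + 62.70·0.1137 = 23.07 pbw
LOI: 82.49·0.003000 + 39.63·0.5954 + 36.56·0.5641 + 6.306·0.2284 + 62.70·0.01310 + 21.00·0.4396 = 55.96 pbw
Resulting glass, batch − LOI: 248.7 − 55.96 = 192.7 pbw (equal to the oxide-mass sum)
percent share: oxide ÷ glass, ×100

Glass mass = 192.7 pbw (batch 248.7 − LOI 55.96).
Composition: Al2O3 6.324%, CaO 26.61%, Li2O 8.320%, SiO2 44.25%, BaO 2.525%, Na2O 11.97%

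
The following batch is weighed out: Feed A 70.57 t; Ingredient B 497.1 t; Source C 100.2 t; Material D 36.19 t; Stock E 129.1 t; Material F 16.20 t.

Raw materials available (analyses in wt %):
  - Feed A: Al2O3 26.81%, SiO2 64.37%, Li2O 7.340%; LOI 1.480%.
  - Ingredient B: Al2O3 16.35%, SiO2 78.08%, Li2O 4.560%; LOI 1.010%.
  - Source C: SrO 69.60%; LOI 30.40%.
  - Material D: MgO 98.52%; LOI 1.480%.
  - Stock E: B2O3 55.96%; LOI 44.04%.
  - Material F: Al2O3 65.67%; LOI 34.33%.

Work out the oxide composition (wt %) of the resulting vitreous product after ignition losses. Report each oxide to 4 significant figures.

Glass mass = 749.9 t (batch 849.4 − LOI 99.48).
Composition: MgO 4.755%, Al2O3 14.78%, B2O3 9.634%, SiO2 57.82%, Li2O 3.714%, SrO 9.300%

Each numeric step runs at full precision from first step to last. Values along the way are displayed, with 4-significant-digit rounding, at each printed step — every reported value sees exactly one rounding — derived quantities (glass mass, the six compositions, the yield, LOI, totals) are rebuilt in full precision using the weight values on 749.9 t of glass, as given in the question or the answer.
Per-oxide mass from batch:
  MgO: 36.19·0.9852 = 35.65 t
  Al2O3: 70.57·0.2681 + 497.1·0.1635 + 16.20·0.6567 = 110.8 t
  B2O3: 129.1·0.5596 = 72.24 t
  SiO2: 70.57·0.6437 + 497.1·0.7808 = 433.6 t
  Li2O: 70.57·0.07340 + 497.1·0.04560 = 27.85 t
  SrO: 100.2·0.6960 = 69.74 t
LOI: 70.57·0.01480 + 497.1·0.01010 + 100.2·0.3040 + 36.19·0.01480 + 129.1·0.4404 + 16.20·0.3433 = 99.48 t
Glass mass = batch − LOI = 849.4 − 99.48 = 749.9 t (= the summed oxide contributions)
wt % = oxide mass / glass mass × 100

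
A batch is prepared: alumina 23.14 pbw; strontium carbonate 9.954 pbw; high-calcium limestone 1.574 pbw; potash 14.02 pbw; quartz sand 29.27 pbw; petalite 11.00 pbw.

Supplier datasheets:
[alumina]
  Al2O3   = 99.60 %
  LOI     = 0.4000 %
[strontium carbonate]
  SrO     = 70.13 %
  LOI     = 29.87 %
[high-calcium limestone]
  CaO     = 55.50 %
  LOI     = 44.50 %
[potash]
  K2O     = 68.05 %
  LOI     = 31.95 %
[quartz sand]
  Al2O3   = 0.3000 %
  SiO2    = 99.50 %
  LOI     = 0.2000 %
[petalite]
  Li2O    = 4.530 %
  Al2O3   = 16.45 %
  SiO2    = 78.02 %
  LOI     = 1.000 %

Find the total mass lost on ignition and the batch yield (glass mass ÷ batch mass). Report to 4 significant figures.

The intermediate values appear rounded off to 4 significant figures on the page. All arithmetic runs at full float precision end to end — every reported figure is rounded only once — derived quantities are rebuilt from the batch weights at 80.54 pbw of glass at full precision (the totals, six oxide percentages, ignition loss, yield, net glass mass), precisely as stated by question or answer.
Each material's LOI contribution:
  alumina: 23.14 × 0.004000 = 0.09256 pbw
  strontium carbonate: 9.954 × 0.2987 = 2.973 pbw
  high-calcium limestone: 1.574 × 0.4450 = 0.7004 pbw
  potash: 14.02 × 0.3195 = 4.479 pbw
  quartz sand: 29.27 × 0.002000 = 0.05854 pbw
  petalite: 11.00 × 0.01000 = 0.1100 pbw
Total LOI = 8.414 pbw
Glass = batch − LOI = 88.96 − 8.414 = 80.54 pbw

LOI loss = 8.414 pbw; glass = 80.54 pbw; yield = 90.54%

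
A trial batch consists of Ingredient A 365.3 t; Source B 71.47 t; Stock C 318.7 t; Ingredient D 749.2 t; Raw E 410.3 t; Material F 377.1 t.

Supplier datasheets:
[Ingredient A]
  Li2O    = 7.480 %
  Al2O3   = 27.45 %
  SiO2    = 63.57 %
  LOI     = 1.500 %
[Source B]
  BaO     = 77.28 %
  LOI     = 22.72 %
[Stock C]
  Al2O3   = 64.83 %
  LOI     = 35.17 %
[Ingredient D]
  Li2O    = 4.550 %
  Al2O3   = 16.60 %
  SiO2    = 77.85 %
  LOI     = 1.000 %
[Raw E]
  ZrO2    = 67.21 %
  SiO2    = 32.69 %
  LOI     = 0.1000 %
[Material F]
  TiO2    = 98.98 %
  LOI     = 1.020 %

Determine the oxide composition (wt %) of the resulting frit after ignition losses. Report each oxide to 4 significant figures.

Glass mass = 2147 t (batch 2292 − LOI 145.6).
Composition: Li2O 2.861%, Al2O3 20.09%, TiO2 17.39%, ZrO2 12.85%, BaO 2.573%, SiO2 44.24%

The working math maintains exact precision from start to finish; values along the way are printed (rounded to four significant digits) as written. A single rounding yields each reported result — all derived quantities, which include the yield, totals, the six compositions, glass mass, LOI, are recomputed in exact precision, as they appear in problem or answer, from the batch weights at 2147 t of glass.
What the batch supplies per oxide:
  Li2O: 365.3·0.07480 + 749.2·0.04550 = 61.41 t
  Al2O3: 365.3·0.2745 + 318.7·0.6483 + 749.2·0.1660 = 431.3 t
  TiO2: 377.1·0.9898 = 373.3 t
  ZrO2: 410.3·0.6721 = 275.8 t
  BaO: 71.47·0.7728 = 55.23 t
  SiO2: 365.3·0.6357 + 749.2·0.7785 + 410.3·0.3269 = 949.6 t
LOI: 365.3·0.01500 + 71.47·0.2272 + 318.7·0.3517 + 749.2·0.01000 + 410.3·0.001000 + 377.1·0.01020 = 145.6 t
The glass mass, total less LOI, = 2292 − 145.6 = 2147 t (the oxide masses sum to this)
wt %: oxide over glass, times 100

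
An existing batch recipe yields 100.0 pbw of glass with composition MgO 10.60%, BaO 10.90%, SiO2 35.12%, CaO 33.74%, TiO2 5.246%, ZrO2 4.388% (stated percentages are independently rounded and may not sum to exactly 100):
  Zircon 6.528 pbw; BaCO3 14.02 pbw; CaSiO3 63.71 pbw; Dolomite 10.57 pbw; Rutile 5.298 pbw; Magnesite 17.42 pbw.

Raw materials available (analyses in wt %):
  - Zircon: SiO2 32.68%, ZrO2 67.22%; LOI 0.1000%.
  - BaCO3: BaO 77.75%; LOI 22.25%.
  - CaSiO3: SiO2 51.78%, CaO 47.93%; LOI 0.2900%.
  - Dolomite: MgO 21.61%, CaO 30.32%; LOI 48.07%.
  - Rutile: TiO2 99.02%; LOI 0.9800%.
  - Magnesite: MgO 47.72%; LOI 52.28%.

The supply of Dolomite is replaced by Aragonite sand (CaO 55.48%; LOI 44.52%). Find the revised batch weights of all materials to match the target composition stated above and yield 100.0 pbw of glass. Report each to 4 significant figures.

The whole derivation keeps exact precision from start to finish. In-progress results are shown rounded to 4 significant figures in the working. Each reported result sees exactly one rounding — derived quantities (net glass mass, ignition loss, the six compositions, yield, the totals) are recomputed starting from the weights per 100.0 pbw of glass at exact precision, exactly as printed in question or answer.
Target oxide masses per 100.0 pbw glass:
  MgO: 10.60% × 100.0 = 10.60 pbw
  BaO: 10.90% × 100.0 = 10.90 pbw
  SiO2: 35.12% × 100.0 = 35.12 pbw
  CaO: 33.74% × 100.0 = 33.74 pbw
  TiO2: 5.246% × 100.0 = 5.246 pbw
  ZrO2: 4.388% × 100.0 = 4.388 pbw
Verifying the oxide balance from the weights as reported, on the stated basis (every target is met by its sum exact up to rounding of places):
  MgO: 22.21·0.4772 = 10.60 pbw (target 10.60 pbw)
  BaO: 14.02·0.7775 = 10.90 pbw (target 10.90 pbw)
  SiO2: 6.528·0.3268 + 63.71·0.5178 = 35.12 pbw (target 35.12 pbw)
  CaO: 63.71·0.4793 + 5.779·0.5548 = 33.74 pbw (target 33.74 pbw)
  TiO2: 5.298·0.9902 = 5.246 pbw (target 5.246 pbw)
  ZrO2: 6.528·0.6722 = 4.388 pbw (target 4.388 pbw)
Glass-mass bookkeeping: batch total minus LOI = 100.0 pbw (oxide target masses add up to 99.99 pbw; the stated basis being 100.0 pbw — rounding explains the deltas).
Batch grand total — Σ batch = 117.5 pbw; the LOI term Σ batch·LOI equals 17.55 pbw; the yield ratio, glass ÷ batch: 85.07%.

Revised batch per 100.0 pbw glass:
  Zircon: 6.528 pbw
  BaCO3: 14.02 pbw
  CaSiO3: 63.71 pbw
  Aragonite sand: 5.779 pbw
  Rutile: 5.298 pbw
  Magnesite: 22.21 pbw
Total batch = 117.5 pbw; LOI loss = 17.55 pbw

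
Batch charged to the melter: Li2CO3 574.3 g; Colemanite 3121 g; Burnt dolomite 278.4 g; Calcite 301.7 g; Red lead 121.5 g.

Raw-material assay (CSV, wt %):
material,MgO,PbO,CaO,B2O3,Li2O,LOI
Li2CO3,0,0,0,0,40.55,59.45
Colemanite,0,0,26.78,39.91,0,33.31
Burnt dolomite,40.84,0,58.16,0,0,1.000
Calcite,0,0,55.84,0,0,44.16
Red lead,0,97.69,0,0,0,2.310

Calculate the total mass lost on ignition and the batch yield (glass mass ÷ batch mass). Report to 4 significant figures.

LOI loss = 1520 g; glass = 2877 g; yield = 65.43%

The whole derivation maintains exact precision in all steps; the intermediate values appear (rounded to 4 significant digits) when written out — every reported result takes just one rounding. Derived quantities are rebuilt at full precision (the yield, totals, five oxide percentages, LOI, glass mass) from the batch weights per 2877 g of glass, exactly as shown in the problem or the answer.
Each material's LOI contribution:
  Li2CO3: 574.3 × 0.5945 = 341.4 g
  Colemanite: 3121 × 0.3331 = 1040 g
  Burnt dolomite: 278.4 × 0.01000 = 2.784 g
  Calcite: 301.7 × 0.4416 = 133.2 g
  Red lead: 121.5 × 0.02310 = 2.807 g
Total LOI = 1520 g
Glass = batch − LOI = 4397 − 1520 = 2877 g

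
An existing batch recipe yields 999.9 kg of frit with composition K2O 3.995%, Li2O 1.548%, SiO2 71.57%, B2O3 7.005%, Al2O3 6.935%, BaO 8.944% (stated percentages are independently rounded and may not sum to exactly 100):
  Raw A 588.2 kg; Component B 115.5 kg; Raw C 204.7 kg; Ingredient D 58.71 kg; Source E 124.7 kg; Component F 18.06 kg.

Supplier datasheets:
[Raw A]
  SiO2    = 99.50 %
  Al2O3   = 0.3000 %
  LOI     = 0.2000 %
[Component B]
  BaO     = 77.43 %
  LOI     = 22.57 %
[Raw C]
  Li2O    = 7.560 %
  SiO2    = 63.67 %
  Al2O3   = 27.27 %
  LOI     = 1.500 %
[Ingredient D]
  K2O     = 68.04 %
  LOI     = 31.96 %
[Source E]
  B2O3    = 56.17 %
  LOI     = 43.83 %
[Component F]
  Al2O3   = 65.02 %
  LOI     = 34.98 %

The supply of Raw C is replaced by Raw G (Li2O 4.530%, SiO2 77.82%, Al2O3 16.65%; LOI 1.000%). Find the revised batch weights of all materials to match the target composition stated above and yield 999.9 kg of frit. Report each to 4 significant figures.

Revised batch per 999.9 kg frit:
  Raw A: 452.0 kg
  Component B: 115.5 kg
  Raw G: 341.7 kg
  Ingredient D: 58.71 kg
  Source E: 124.7 kg
  Component F: 17.07 kg
Total batch = 1110 kg; LOI loss = 109.8 kg

Intermediates are displayed, rounded to 4 significant digits, across the worked steps; the whole derivation maintains full float precision in every operation — each reported number sees exactly one rounding — the derived quantities (net glass mass, yield, the six compositions, the totals, LOI) are carried using the weight values at 999.9 kg of glass in full precision, as given in the question or the answer.
Target masses of each oxide per 999.9 kg frit:
  K2O: 3.995% × 999.9 = 39.95 kg
  Li2O: 1.548% × 999.9 = 15.48 kg
  SiO2: 71.57% × 999.9 = 715.6 kg
  B2O3: 7.005% × 999.9 = 70.04 kg
  Al2O3: 6.935% × 999.9 = 69.34 kg
  BaO: 8.944% × 999.9 = 89.43 kg
Sums-versus-targets review with the batch weights as given, relative to the basis at hand (every target is met by its sum modulo rounding of the values):
  K2O: 58.71·0.6804 = 39.95 kg (target 39.95 kg)
  Li2O: 341.7·0.04530 = 15.48 kg (target 15.48 kg)
  SiO2: 452.0·0.9950 + 341.7·0.7782 = 715.7 kg (target 715.6 kg)
  B2O3: 124.7·0.5617 = 70.04 kg (target 70.04 kg)
  Al2O3: 452.0·0.003000 + 341.7·0.1665 + 17.07·0.6502 = 69.35 kg (target 69.34 kg)
  BaO: 115.5·0.7743 = 89.43 kg (target 89.43 kg)
The glass-mass cross-check: whole batch net of LOI = 999.9 kg (per-oxide target masses sum to 999.9 kg; the stated basis being 999.9 kg — rounding explains the deltas).
Whole-batch sum: Σ batch = 1110 kg; LOI removed, Σ of batch·LOI: 109.8 kg; yield = glass ÷ total batch = 90.11%.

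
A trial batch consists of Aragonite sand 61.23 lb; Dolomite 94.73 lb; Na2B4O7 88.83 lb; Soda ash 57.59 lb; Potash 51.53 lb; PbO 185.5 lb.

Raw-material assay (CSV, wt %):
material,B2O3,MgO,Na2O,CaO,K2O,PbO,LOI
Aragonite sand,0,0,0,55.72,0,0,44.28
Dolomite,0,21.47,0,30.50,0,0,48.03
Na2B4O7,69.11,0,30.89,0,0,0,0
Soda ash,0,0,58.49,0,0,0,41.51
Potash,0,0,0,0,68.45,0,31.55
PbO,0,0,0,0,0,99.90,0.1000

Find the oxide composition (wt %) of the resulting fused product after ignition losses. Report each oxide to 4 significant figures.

Glass mass = 426.4 lb (batch 539.4 − LOI 113.0).
Composition: B2O3 14.40%, MgO 4.769%, Na2O 14.33%, CaO 14.78%, K2O 8.271%, PbO 43.46%

The whole derivation keeps full float precision in every operation — intermediates are shown, rounded to four significant figures, when written out. Each reported value takes exactly one rounding — the derived quantities are carried starting from the weights per 426.4 lb of glass in full float precision (LOI, the six compositions, the yield, the totals, net glass mass) precisely as stated by the question or the answer.
Per-oxide mass from batch:
  B2O3: 88.83·0.6911 = 61.39 lb
  MgO: 94.73·0.2147 = 20.34 lb
  Na2O: 88.83·0.3089 + 57.59·0.5849 = 61.12 lb
  CaO: 61.23·0.5572 + 94.73·0.3050 = 63.01 lb
  K2O: 51.53·0.6845 = 35.27 lb
  PbO: 185.5·0.9990 = 185.3 lb
LOI: 61.23·0.4428 + 94.73·0.4803 + 57.59·0.4151 + 51.53·0.3155 + 185.5·0.001000 = 113.0 lb
Glass mass = batch − LOI = 539.4 − 113.0 = 426.4 lb (the oxide masses sum to this)
percent by weight: oxide/glass ×100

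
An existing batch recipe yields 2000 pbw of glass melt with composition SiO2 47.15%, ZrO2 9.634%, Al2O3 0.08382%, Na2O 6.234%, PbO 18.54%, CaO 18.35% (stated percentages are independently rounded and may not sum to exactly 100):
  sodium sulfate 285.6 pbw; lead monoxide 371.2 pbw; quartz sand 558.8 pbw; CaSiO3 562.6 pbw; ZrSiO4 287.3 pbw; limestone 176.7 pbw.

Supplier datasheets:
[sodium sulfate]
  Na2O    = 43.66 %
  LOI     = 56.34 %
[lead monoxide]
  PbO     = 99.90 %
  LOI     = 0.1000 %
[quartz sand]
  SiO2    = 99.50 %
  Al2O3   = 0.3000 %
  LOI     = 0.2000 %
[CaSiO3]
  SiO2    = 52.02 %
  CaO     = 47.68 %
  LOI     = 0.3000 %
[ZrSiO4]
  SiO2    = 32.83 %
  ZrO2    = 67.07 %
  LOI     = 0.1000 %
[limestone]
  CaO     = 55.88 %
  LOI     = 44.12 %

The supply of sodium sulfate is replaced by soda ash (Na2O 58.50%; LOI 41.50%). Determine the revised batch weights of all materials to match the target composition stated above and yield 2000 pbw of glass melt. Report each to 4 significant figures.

Revised batch per 2000 pbw glass melt:
  soda ash: 213.1 pbw
  lead monoxide: 371.2 pbw
  quartz sand: 558.8 pbw
  CaSiO3: 562.6 pbw
  ZrSiO4: 287.3 pbw
  limestone: 176.7 pbw
Total batch = 2170 pbw; LOI loss = 169.9 pbw

In-progress results are displayed (rounded to four significant figures) on the page. The whole derivation maintains full float precision all the way through; exactly one rounding lands on every reported value — derived quantities are re-derived starting from the weights for 2000 pbw of glass at exact precision (ignition loss, yield, totals, glass mass, six oxide percentages), as quoted within problem or answer.
Target masses of each oxide per 2000 pbw glass melt:
  SiO2: 47.15% × 2000 = 943.0 pbw
  ZrO2: 9.634% × 2000 = 192.7 pbw
  Al2O3: 0.08382% × 2000 = 1.676 pbw
  Na2O: 6.234% × 2000 = 124.7 pbw
  PbO: 18.54% × 2000 = 370.8 pbw
  CaO: 18.35% × 2000 = 367.0 pbw
Per-oxide balance check on the weights just shown, at the basis given (each sum matches its target mass net of answer rounding effects):
  SiO2: 558.8·0.9950 + 562.6·0.5202 + 287.3·0.3283 = 943.0 pbw (target 943.0 pbw)
  ZrO2: 287.3·0.6707 = 192.7 pbw (target 192.7 pbw)
  Al2O3: 558.8·0.003000 = 1.676 pbw (target 1.676 pbw)
  Na2O: 213.1·0.5850 = 124.7 pbw (target 124.7 pbw)
  PbO: 371.2·0.9990 = 370.8 pbw (target 370.8 pbw)
  CaO: 562.6·0.4768 + 176.7·0.5588 = 367.0 pbw (target 367.0 pbw)
Consistency of the glass mass: batch Σ − ignition loss = 2000 pbw (targets for the oxides total 2000 pbw; versus the stated basis of 2000 pbw — rounding explains the deltas).
Total batch = Σ batch = 2170 pbw; ignition loss, Σ(batch × LOI) = 169.9 pbw; glass ÷ batch gives a yield of 92.17%.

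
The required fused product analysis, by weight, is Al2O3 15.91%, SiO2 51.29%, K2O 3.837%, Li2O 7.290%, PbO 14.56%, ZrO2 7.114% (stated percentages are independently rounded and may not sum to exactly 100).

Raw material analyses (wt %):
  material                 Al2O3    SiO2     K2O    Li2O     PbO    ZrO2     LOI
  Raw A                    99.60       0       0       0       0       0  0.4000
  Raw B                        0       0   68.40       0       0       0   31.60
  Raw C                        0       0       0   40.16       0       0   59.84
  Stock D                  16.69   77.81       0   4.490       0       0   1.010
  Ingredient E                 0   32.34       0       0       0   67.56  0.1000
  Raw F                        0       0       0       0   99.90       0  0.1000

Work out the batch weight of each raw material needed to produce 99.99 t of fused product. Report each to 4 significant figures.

Batch per 99.99 t fused product:
  Raw A: 5.661 t
  Raw B: 5.609 t
  Raw C: 11.27 t
  Stock D: 61.53 t
  Ingredient E: 10.53 t
  Raw F: 14.57 t
Total batch = 109.2 t; LOI loss = 9.186 t; yield = 91.59%

Intermediates appear (rounded to four significant digits) at each printed step — all arithmetic carries full precision in all steps; every reported number sees exactly one rounding — all derived quantities (net glass mass, yield, totals, the six compositions, ignition loss) are re-derived starting from the weights for 99.99 t of glass at full float precision precisely as stated by question or answer.
The oxide mass targets at 99.99 t fused product:
  Al2O3: 15.91% × 99.99 = 15.91 t
  SiO2: 51.29% × 99.99 = 51.28 t
  K2O: 3.837% × 99.99 = 3.837 t
  Li2O: 7.290% × 99.99 = 7.289 t
  PbO: 14.56% × 99.99 = 14.56 t
  ZrO2: 7.114% × 99.99 = 7.113 t
Verifying the oxide balance with the batch weights as given, per the basis as stated (each sum matches its target mass exact up to rounding of places):
  Al2O3: 5.661·0.9960 + 61.53·0.1669 = 15.91 t (target 15.91 t)
  SiO2: 61.53·0.7781 + 10.53·0.3234 = 51.28 t (target 51.28 t)
  K2O: 5.609·0.6840 = 3.837 t (target 3.837 t)
  Li2O: 11.27·0.4016 + 61.53·0.04490 = 7.289 t (target 7.289 t)
  PbO: 14.57·0.9990 = 14.56 t (target 14.56 t)
  ZrO2: 10.53·0.6756 = 7.114 t (target 7.113 t)
Glass-mass bookkeeping: total batch − LOI = 99.98 t (oxide target masses add up to 99.99 t; with the basis standing at 99.99 t — gaps are rounding artifacts).
Whole-batch sum: Σ batch = 109.2 t; LOI loss = Σ batch·LOI = 9.186 t; yield = glass ÷ total batch = 91.59%.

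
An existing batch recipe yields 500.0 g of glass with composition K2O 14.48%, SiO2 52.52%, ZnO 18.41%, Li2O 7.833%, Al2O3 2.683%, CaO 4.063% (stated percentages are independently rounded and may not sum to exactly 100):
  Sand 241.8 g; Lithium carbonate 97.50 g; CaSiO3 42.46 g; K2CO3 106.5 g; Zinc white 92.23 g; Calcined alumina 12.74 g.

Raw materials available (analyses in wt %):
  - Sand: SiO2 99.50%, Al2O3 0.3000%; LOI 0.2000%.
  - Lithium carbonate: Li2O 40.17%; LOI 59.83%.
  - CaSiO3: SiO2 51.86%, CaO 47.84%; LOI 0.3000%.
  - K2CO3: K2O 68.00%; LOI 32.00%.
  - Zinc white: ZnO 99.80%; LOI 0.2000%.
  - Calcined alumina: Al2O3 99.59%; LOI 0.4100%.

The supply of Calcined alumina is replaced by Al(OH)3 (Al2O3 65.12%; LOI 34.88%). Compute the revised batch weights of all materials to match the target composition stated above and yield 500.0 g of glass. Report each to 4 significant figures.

Revised batch per 500.0 g glass:
  Sand: 241.8 g
  Lithium carbonate: 97.50 g
  CaSiO3: 42.46 g
  K2CO3: 106.5 g
  Zinc white: 92.23 g
  Al(OH)3: 19.49 g
Total batch = 600.0 g; LOI loss = 100.0 g

Rounding to four significant figures governs every working value as shown; all arithmetic keeps full precision through the solve; every reported result carries a single rounding. The derived quantities, including the six compositions, ignition loss, net glass mass, yield, the totals, are carried from the weighed amounts at 500.0 g of glass in full precision, exactly as printed in problem or answer.
Oxide mass targets, per 500.0 g glass:
  K2O: 14.48% × 500.0 = 72.40 g
  SiO2: 52.52% × 500.0 = 262.6 g
  ZnO: 18.41% × 500.0 = 92.05 g
  Li2O: 7.833% × 500.0 = 39.16 g
  Al2O3: 2.683% × 500.0 = 13.42 g
  CaO: 4.063% × 500.0 = 20.31 g
Per-oxide balance check working from each reported weight, relative to the basis at hand (oxide sums agree with the targets modulo rounding of the values):
  K2O: 106.5·0.6800 = 72.42 g (target 72.40 g)
  SiO2: 241.8·0.9950 + 42.46·0.5186 = 262.6 g (target 262.6 g)
  ZnO: 92.23·0.9980 = 92.05 g (target 92.05 g)
  Li2O: 97.50·0.4017 = 39.17 g (target 39.16 g)
  Al2O3: 241.8·0.003000 + 19.49·0.6512 = 13.42 g (target 13.42 g)
  CaO: 42.46·0.4784 = 20.31 g (target 20.31 g)
Glass-mass bookkeeping: batch total minus LOI = 500.0 g (per-oxide target masses sum to 499.9 g; versus the stated basis of 500.0 g — any gap is answer rounding).
Batch grand total — Σ batch = 600.0 g; ignition loss, Σ(batch × LOI) = 100.0 g; yield = glass ÷ total batch = 83.33%.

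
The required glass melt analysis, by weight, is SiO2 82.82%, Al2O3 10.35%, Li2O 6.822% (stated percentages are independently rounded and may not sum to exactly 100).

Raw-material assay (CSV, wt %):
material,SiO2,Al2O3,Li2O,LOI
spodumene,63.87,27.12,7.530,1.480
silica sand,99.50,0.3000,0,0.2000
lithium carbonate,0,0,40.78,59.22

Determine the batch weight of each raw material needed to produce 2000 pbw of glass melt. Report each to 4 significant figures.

Intermediates are printed rounded to 4 significant figures at each printed step — all arithmetic carries full precision at every stage; each reported value takes a single rounding; derived quantities are carried from the batch weights at 2000 pbw of glass at exact precision (the totals, the three compositions, LOI, the yield, net glass mass) as quoted within the question or the answer.
Target masses of each oxide per 2000 pbw glass melt:
  SiO2: 82.82% × 2000 = 1656 pbw
  Al2O3: 10.35% × 2000 = 207.0 pbw
  Li2O: 6.822% × 2000 = 136.4 pbw
Checking each oxide sum applying the batch weights above, relative to the basis at hand (target by target, the sums agree modulo rounding of the values):
  SiO2: 750.2·0.6387 + 1183·0.9950 = 1656 pbw (target 1656 pbw)
  Al2O3: 750.2·0.2712 + 1183·0.003000 = 207.0 pbw (target 207.0 pbw)
  Li2O: 750.2·0.07530 + 196.1·0.4078 = 136.5 pbw (target 136.4 pbw)
Auditing the glass mass value: batch Σ − ignition loss = 2000 pbw (the targets, summed, come to 2000 pbw; versus the stated basis of 2000 pbw — differing by rounding only).
Batch total: Σ batch = 2129 pbw; LOI loss = Σ batch·LOI = 129.6 pbw; the yield ratio, glass ÷ batch: 93.91%.

Batch per 2000 pbw glass melt:
  spodumene: 750.2 pbw
  silica sand: 1183 pbw
  lithium carbonate: 196.1 pbw
Total batch = 2129 pbw; LOI loss = 129.6 pbw; yield = 93.91%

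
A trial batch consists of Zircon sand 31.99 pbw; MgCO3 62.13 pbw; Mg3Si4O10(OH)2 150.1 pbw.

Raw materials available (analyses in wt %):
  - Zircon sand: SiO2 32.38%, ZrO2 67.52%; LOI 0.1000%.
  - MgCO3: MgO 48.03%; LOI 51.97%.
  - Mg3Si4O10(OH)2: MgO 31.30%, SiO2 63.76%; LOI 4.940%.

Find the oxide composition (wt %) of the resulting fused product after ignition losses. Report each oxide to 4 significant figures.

Glass mass = 204.5 pbw (batch 244.2 − LOI 39.74).
Composition: MgO 37.57%, SiO2 51.87%, ZrO2 10.56%

Mid-chain values appear, with 4-significant-digit rounding, on the page — all internal work keeps full precision at all times — every reported result receives exactly one rounding — the derived quantities are carried from the weighed amounts for 204.5 pbw of glass at full precision (three oxide percentages, LOI, net glass mass, the totals, yield), as given in the question or the answer.
Oxide masses out of the charge:
  MgO: 62.13·0.4803 + 150.1·0.3130 = 76.82 pbw
  SiO2: 31.99·0.3238 + 150.1·0.6376 = 106.1 pbw
  ZrO2: 31.99·0.6752 = 21.60 pbw
LOI: 31.99·0.001000 + 62.13·0.5197 + 150.1·0.04940 = 39.74 pbw
Net of LOI, the glass mass = 244.2 − 39.74 = 204.5 pbw (equal to the oxide-mass sum)
wt % = oxide mass / glass mass × 100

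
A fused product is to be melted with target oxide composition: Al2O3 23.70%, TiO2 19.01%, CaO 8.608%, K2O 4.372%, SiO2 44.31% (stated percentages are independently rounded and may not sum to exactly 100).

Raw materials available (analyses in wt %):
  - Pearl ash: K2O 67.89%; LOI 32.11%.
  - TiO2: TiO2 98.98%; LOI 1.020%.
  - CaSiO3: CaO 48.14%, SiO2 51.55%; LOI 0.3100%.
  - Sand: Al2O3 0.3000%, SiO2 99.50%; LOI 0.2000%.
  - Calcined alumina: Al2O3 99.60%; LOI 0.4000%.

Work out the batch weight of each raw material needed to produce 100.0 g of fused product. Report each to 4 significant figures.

Batch per 100.0 g fused product:
  Pearl ash: 6.440 g
  TiO2: 19.21 g
  CaSiO3: 17.88 g
  Sand: 35.27 g
  Calcined alumina: 23.69 g
Total batch = 102.5 g; LOI loss = 2.485 g; yield = 97.58%

Every computation maintains exact precision through every step; the intermediate values are shown rounded to four significant figures. Each reported result is rounded exactly once. The derived quantities (totals, LOI, glass mass, the five compositions, yield) are carried at exact precision starting from the weights on 100.0 g of glass exactly as shown in the problem or answer text.
Oxide mass targets, per 100.0 g fused product:
  Al2O3: 23.70% × 100.0 = 23.70 g
  TiO2: 19.01% × 100.0 = 19.01 g
  CaO: 8.608% × 100.0 = 8.608 g
  K2O: 4.372% × 100.0 = 4.372 g
  SiO2: 44.31% × 100.0 = 44.31 g
Oxide-by-oxide audit with the batch weights as given, relative to the basis at hand (each sum matches its target mass given rounding of the digits):
  Al2O3: 35.27·0.003000 + 23.69·0.9960 = 23.70 g (target 23.70 g)
  TiO2: 19.21·0.9898 = 19.01 g (target 19.01 g)
  CaO: 17.88·0.4814 = 8.607 g (target 8.608 g)
  K2O: 6.440·0.6789 = 4.372 g (target 4.372 g)
  SiO2: 17.88·0.5155 + 35.27·0.9950 = 44.31 g (target 44.31 g)
Auditing the glass mass value: whole batch net of LOI = 100.0 g (oxide target masses add up to 100.0 g; versus the stated basis of 100.0 g — gaps are rounding artifacts).
Whole-batch sum: Σ batch = 102.5 g; loss to ignition Σ batch·LOI = 2.485 g; as yield: glass ÷ batch → 97.58%.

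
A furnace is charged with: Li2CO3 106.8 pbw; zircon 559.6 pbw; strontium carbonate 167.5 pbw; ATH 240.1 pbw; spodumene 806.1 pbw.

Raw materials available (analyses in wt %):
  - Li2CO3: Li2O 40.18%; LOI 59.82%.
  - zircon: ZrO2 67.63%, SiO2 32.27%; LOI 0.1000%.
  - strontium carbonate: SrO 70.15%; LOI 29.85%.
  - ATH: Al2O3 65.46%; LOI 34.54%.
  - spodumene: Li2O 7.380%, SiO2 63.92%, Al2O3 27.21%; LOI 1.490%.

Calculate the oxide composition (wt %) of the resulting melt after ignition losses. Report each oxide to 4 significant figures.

Glass mass = 1671 pbw (batch 1880 − LOI 209.4).
Composition: Li2O 6.129%, ZrO2 22.65%, SrO 7.033%, SiO2 41.65%, Al2O3 22.54%

Full precision is maintained at each step — working values appear, with 4-significant-figure rounding, on the page. Exactly one rounding is applied to every reported result — derived quantities (net glass mass, totals, LOI, the yield, five oxide percentages) are recomputed from the weighed amounts for 1671 pbw of glass at exact precision, as they appear in question or answer.
Oxide masses out of the charge:
  Li2O: 106.8·0.4018 + 806.1·0.07380 = 102.4 pbw
  ZrO2: 559.6·0.6763 = 378.5 pbw
  SrO: 167.5·0.7015 = 117.5 pbw
  SiO2: 559.6·0.3227 + 806.1·0.6392 = 695.8 pbw
  Al2O3: 240.1·0.6546 + 806.1·0.2721 = 376.5 pbw
LOI: 106.8·0.5982 + 559.6·0.001000 + 167.5·0.2985 + 240.1·0.3454 + 806.1·0.01490 = 209.4 pbw
Glass = total batch minus LOI = 1880 − 209.4 = 1671 pbw (consistent with Σ oxide mass)
percent share: oxide ÷ glass, ×100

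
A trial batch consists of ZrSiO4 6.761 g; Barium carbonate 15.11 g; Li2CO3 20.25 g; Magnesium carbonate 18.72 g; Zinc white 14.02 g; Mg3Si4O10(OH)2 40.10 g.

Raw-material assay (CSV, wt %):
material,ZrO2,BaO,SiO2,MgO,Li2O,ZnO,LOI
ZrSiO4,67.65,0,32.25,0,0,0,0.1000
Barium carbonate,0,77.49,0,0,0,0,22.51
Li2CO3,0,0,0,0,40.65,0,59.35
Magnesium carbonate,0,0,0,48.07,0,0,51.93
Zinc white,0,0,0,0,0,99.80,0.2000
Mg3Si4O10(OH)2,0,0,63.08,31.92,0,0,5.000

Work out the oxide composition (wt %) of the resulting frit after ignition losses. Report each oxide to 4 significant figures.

In-progress results are printed, rounded to four significant figures, at each printed step. Exact precision is maintained end to end. Every reported result takes a single rounding — all derived quantities (totals, LOI, the six compositions, the yield, glass mass) are recomputed starting from the weights for 87.78 g of glass at full float precision, as quoted within the problem or answer text.
Mass of each oxide from the mix:
  ZrO2: 6.761·0.6765 = 4.574 g
  BaO: 15.11·0.7749 = 11.71 g
  SiO2: 6.761·0.3225 + 40.10·0.6308 = 27.48 g
  MgO: 18.72·0.4807 + 40.10·0.3192 = 21.80 g
  Li2O: 20.25·0.4065 = 8.232 g
  ZnO: 14.02·0.9980 = 13.99 g
LOI: 6.761·0.001000 + 15.11·0.2251 + 20.25·0.5935 + 18.72·0.5193 + 14.02·0.002000 + 40.10·0.05000 = 27.18 g
Net of LOI, the glass mass = 115.0 − 27.18 = 87.78 g (= the summed oxide contributions)
percent by weight: oxide/glass ×100

Glass mass = 87.78 g (batch 115.0 − LOI 27.18).
Composition: ZrO2 5.211%, BaO 13.34%, SiO2 31.30%, MgO 24.83%, Li2O 9.378%, ZnO 15.94%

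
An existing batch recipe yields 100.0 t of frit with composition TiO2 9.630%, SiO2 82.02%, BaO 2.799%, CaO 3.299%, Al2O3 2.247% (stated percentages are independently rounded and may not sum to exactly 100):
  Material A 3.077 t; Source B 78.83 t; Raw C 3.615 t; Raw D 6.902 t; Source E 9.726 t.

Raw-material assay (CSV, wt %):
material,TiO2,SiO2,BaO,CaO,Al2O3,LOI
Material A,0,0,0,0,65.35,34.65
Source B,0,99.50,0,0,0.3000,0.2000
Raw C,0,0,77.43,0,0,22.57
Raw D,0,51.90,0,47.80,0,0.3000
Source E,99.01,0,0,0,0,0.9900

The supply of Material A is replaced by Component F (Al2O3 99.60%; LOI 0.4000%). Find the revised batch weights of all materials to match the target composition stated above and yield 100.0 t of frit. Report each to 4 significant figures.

Revised batch per 100.0 t frit:
  Component F: 2.019 t
  Source B: 78.83 t
  Raw C: 3.615 t
  Raw D: 6.902 t
  Source E: 9.726 t
Total batch = 101.1 t; LOI loss = 1.099 t

Every computation runs at exact precision throughout; values along the way are displayed, with 4-significant-digit rounding, at each printed step; every reported number takes exactly one rounding; all derived quantities are rebuilt in exact precision (the yield, ignition loss, five oxide percentages, totals, glass mass) using the weight values at 100.0 t of glass, as given in the problem or answer text.
Per-oxide target masses for 100.0 t frit:
  TiO2: 9.630% × 100.0 = 9.630 t
  SiO2: 82.02% × 100.0 = 82.02 t
  BaO: 2.799% × 100.0 = 2.799 t
  CaO: 3.299% × 100.0 = 3.299 t
  Al2O3: 2.247% × 100.0 = 2.247 t
Oxide-by-oxide audit using the reported weights, relative to the basis at hand (delivered sums recover each target given rounding of the digits):
  TiO2: 9.726·0.9901 = 9.630 t (target 9.630 t)
  SiO2: 78.83·0.9950 + 6.902·0.5190 = 82.02 t (target 82.02 t)
  BaO: 3.615·0.7743 = 2.799 t (target 2.799 t)
  CaO: 6.902·0.4780 = 3.299 t (target 3.299 t)
  Al2O3: 2.019·0.9960 + 78.83·0.003000 = 2.247 t (target 2.247 t)
Glass mass check: batch total minus LOI = 99.99 t (the Σ of target masses is 100.0 t; with the basis standing at 100.0 t — any gap is answer rounding).
Batch grand total — Σ batch = 101.1 t; Σ batch·LOI gives LOI loss = 1.099 t; glass ÷ batch gives a yield of 98.91%.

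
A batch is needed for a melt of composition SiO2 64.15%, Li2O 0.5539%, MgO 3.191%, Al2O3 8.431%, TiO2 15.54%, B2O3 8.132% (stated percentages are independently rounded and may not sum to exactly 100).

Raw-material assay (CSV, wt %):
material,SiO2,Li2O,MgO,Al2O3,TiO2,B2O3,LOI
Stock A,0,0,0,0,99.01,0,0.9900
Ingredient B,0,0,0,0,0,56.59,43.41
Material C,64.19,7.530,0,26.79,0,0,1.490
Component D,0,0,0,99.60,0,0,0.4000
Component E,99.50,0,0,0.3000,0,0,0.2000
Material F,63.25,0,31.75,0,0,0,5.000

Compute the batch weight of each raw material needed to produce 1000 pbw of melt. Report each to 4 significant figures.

Batch per 1000 pbw melt:
  Stock A: 157.0 pbw
  Ingredient B: 143.7 pbw
  Material C: 73.56 pbw
  Component D: 63.26 pbw
  Component E: 533.4 pbw
  Material F: 100.5 pbw
Total batch = 1071 pbw; LOI loss = 71.38 pbw; yield = 93.34%

Working values appear rounded to 4 significant figures in the printout — full precision is maintained at every stage; every reported number includes exactly one rounding — the derived quantities are carried from the batch weights per 1000 pbw of glass in exact precision (glass mass, LOI, yield, totals, six oxide percentages) as set out in either problem or answer.
Oxide mass targets, per 1000 pbw melt:
  SiO2: 64.15% × 1000 = 641.5 pbw
  Li2O: 0.5539% × 1000 = 5.539 pbw
  MgO: 3.191% × 1000 = 31.91 pbw
  Al2O3: 8.431% × 1000 = 84.31 pbw
  TiO2: 15.54% × 1000 = 155.4 pbw
  B2O3: 8.132% × 1000 = 81.32 pbw
Checking each oxide sum applying the batch weights above, at the basis given (summed amounts equal target values net of answer rounding effects):
  SiO2: 73.56·0.6419 + 533.4·0.9950 + 100.5·0.6325 = 641.5 pbw (target 641.5 pbw)
  Li2O: 73.56·0.07530 = 5.539 pbw (target 5.539 pbw)
  MgO: 100.5·0.3175 = 31.91 pbw (target 31.91 pbw)
  Al2O3: 73.56·0.2679 + 63.26·0.9960 + 533.4·0.003000 = 84.31 pbw (target 84.31 pbw)
  TiO2: 157.0·0.9901 = 155.4 pbw (target 155.4 pbw)
  B2O3: 143.7·0.5659 = 81.32 pbw (target 81.32 pbw)
Glass-mass closure: total batch − LOI = 1000 pbw (the Σ of target masses is 1000 pbw; against the stated basis, 1000 pbw — gaps are rounding artifacts).
Total batch = Σ batch = 1071 pbw; LOI loss = Σ batch·LOI = 71.38 pbw; glass ÷ batch gives a yield of 93.34%.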